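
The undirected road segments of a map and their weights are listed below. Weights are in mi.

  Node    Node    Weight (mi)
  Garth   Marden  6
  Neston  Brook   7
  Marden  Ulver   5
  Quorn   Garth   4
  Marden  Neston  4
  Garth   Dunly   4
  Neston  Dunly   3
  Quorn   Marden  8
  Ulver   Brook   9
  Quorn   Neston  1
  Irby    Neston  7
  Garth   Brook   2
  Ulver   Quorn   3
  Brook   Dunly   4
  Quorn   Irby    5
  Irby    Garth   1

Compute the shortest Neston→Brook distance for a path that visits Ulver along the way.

13 mi

Best Neston to Ulver: Neston → Quorn → Ulver costing 4
Best Ulver to Brook: Ulver → Brook costing 9
Total via Ulver: 4 + 9 = 13 mi.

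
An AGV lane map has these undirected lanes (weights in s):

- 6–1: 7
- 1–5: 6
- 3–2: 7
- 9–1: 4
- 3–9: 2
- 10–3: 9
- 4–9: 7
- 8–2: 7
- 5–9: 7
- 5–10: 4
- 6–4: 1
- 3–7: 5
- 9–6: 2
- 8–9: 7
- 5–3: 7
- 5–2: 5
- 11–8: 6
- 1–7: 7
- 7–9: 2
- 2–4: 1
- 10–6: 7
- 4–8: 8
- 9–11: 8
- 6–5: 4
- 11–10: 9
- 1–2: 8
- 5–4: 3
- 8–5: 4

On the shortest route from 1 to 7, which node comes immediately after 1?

Candidate routes:
1 - 7: 7 = 7
1 - 9 - 7: 4+2 = 6
1 - 9 - 3 - 7: 4+2+5 = 11
Cheapest is 1 - 9 - 7 at 6 s.
So from 1 the first move is to 9.

9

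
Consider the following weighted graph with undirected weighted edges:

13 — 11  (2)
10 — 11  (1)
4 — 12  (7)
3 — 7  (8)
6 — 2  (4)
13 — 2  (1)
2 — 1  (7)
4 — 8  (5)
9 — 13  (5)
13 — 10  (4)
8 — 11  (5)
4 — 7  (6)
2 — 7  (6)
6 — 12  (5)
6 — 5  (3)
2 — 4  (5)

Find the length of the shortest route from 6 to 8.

Compare a few routes:
6 - 2 - 13 - 10 - 11 - 8: 4+1+4+1+5 = 15
6 - 2 - 13 - 11 - 8: 4+1+2+5 = 12
6 - 2 - 4 - 8: 4+5+5 = 14
The minimum is 12 via 6 - 2 - 13 - 11 - 8.

12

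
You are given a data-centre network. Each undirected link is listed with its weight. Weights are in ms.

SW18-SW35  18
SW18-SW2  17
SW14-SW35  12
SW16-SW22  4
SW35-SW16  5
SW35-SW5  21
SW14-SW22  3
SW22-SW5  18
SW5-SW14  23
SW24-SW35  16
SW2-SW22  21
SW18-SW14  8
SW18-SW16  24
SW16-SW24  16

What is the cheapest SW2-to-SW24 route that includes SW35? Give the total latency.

46 ms

Best SW2 to SW35: SW2 → SW22 → SW16 → SW35 costing 30
Best SW35 to SW24: SW35 → SW24 costing 16
Total via SW35: 30 + 16 = 46 ms.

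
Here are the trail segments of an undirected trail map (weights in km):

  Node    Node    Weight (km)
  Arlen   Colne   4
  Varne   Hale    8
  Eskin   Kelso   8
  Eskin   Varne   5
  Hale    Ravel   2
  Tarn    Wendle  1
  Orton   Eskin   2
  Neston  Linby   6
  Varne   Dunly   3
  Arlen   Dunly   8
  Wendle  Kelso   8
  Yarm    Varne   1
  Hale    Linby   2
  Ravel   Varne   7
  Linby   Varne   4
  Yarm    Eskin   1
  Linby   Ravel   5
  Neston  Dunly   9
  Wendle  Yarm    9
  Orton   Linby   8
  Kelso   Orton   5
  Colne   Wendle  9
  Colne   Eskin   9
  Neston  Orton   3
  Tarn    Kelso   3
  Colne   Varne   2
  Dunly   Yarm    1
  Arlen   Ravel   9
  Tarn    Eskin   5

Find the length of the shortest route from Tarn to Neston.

Enumerating some paths:
Tarn - Eskin - Yarm - Dunly - Neston: 5+1+1+9 = 16
Tarn - Eskin - Orton - Neston: 5+2+3 = 10
Tarn - Wendle - Yarm - Eskin - Orton - Neston: 1+9+1+2+3 = 16
Tarn - Kelso - Orton - Neston: 3+5+3 = 11
The minimum is 10 km via Tarn - Eskin - Orton - Neston.

10 km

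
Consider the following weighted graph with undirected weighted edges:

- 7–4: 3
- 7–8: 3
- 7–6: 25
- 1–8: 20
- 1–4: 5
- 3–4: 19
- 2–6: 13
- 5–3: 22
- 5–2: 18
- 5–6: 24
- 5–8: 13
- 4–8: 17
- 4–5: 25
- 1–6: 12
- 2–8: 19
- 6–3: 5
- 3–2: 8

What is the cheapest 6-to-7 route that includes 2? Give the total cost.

35

Shortest 6→2: 6–2 = 13
Best 2 to 7: 2–8–7 costing 22
Total via 2: 13 + 22 = 35.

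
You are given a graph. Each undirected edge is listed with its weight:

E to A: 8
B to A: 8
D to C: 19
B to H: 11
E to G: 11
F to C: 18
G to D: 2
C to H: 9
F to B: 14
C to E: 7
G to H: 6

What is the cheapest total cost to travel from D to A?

Settle nodes by increasing distance from D:
D: 0
G: 2  (via D)
H: 8  (via G)
E: 13  (via G)
C: 17  (via H)
B: 19  (via H)
A: 21  (via E)
Shortest route: D → G → E → A = 21.

21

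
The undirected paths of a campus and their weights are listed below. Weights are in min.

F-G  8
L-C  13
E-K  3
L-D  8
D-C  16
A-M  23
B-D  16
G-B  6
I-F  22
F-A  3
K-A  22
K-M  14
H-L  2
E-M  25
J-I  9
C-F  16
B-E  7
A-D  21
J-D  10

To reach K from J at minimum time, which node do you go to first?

Compare a few routes:
J → D → B → E → K: 10+16+7+3 = 36
J → I → F → G → B → E → K: 9+22+8+6+7+3 = 55
J → D → A → K: 10+21+22 = 53
Cheapest is J → D → B → E → K at 36 min.
So from J the first move is to D.

D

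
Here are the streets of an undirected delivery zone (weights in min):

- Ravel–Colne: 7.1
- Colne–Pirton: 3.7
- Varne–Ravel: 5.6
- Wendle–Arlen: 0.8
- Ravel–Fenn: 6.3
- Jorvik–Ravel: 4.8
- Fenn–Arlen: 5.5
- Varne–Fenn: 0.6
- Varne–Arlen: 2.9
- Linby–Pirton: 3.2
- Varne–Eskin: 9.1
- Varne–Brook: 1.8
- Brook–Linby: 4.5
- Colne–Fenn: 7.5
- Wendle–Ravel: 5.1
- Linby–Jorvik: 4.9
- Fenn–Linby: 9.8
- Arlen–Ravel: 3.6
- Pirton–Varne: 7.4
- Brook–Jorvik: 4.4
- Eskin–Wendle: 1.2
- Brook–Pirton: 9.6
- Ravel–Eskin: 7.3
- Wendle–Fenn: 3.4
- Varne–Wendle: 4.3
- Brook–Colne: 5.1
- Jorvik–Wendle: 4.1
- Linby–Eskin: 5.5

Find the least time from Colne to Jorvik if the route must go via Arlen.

14.7 min

Best Colne to Arlen: Colne → Brook → Varne → Arlen costing 9.8
Best Arlen to Jorvik: Arlen → Wendle → Jorvik costing 4.9
Total via Arlen: 9.8 + 4.9 = 14.7 min.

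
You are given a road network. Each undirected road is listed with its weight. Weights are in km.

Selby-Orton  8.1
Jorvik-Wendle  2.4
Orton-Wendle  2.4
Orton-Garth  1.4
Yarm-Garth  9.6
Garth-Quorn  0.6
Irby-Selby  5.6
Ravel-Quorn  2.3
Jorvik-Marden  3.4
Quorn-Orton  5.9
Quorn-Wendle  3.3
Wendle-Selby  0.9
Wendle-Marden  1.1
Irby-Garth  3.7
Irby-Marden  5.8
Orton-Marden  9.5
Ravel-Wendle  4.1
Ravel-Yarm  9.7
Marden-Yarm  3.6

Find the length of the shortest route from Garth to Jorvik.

Enumerating some paths:
Garth → Quorn → Wendle → Jorvik: 0.6+3.3+2.4 = 6.3
Garth → Orton → Wendle → Marden → Jorvik: 1.4+2.4+1.1+3.4 = 8.3
Garth → Quorn → Wendle → Marden → Jorvik: 0.6+3.3+1.1+3.4 = 8.4
Garth → Orton → Wendle → Jorvik: 1.4+2.4+2.4 = 6.2
The minimum is 6.2 km via Garth → Orton → Wendle → Jorvik.

6.2 km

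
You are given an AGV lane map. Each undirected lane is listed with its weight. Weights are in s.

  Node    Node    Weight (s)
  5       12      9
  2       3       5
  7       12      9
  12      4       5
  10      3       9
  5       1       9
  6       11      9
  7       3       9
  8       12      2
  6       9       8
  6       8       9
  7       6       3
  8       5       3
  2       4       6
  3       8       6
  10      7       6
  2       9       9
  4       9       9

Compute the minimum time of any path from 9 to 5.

Running Dijkstra from 9:
9: 0
6: 8  (via 9)
2: 9  (via 9)
4: 9  (via 9)
7: 11  (via 6)
3: 14  (via 2)
12: 14  (via 4)
8: 16  (via 12)
10: 17  (via 7)
11: 17  (via 6)
5: 19  (via 8)
Shortest route: 9–4–12–8–5 = 19 s.

19 s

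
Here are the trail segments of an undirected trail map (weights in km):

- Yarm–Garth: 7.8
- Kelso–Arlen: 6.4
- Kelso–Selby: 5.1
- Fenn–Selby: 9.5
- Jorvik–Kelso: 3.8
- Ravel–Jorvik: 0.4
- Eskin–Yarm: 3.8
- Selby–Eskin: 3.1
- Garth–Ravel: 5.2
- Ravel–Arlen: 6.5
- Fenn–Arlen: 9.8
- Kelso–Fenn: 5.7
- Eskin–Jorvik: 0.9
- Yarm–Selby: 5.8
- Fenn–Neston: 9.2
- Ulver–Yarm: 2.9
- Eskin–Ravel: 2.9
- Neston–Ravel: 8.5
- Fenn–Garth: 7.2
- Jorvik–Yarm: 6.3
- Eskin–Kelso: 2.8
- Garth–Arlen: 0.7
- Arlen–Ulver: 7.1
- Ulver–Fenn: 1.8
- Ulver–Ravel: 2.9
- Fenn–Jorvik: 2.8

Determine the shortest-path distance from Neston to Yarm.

Candidate routes:
Neston → Ravel → Jorvik → Eskin → Yarm: 8.5+0.4+0.9+3.8 = 13.6
Neston → Ravel → Ulver → Yarm: 8.5+2.9+2.9 = 14.3
Neston → Fenn → Ulver → Yarm: 9.2+1.8+2.9 = 13.9
The minimum is 13.6 km via Neston → Ravel → Jorvik → Eskin → Yarm.

13.6 km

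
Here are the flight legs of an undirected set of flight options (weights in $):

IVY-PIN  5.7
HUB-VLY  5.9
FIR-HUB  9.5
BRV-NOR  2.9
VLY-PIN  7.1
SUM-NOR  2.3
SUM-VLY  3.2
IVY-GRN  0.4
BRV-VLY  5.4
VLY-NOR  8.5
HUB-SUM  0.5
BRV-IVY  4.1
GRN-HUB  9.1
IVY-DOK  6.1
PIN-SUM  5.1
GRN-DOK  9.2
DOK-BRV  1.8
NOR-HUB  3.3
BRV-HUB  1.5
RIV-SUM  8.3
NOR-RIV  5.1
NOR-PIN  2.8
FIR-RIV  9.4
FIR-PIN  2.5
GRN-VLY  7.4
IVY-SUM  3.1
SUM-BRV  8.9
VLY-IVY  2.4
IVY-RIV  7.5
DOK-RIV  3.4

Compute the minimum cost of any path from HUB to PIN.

$5.6

Settle nodes by increasing distance from HUB:
HUB: 0
SUM: 0.5  (via HUB)
BRV: 1.5  (via HUB)
NOR: 2.8  (via SUM)
DOK: 3.3  (via BRV)
IVY: 3.6  (via SUM)
VLY: 3.7  (via SUM)
GRN: 4  (via IVY)
PIN: 5.6  (via SUM)
Shortest route: HUB → SUM → PIN = $5.6.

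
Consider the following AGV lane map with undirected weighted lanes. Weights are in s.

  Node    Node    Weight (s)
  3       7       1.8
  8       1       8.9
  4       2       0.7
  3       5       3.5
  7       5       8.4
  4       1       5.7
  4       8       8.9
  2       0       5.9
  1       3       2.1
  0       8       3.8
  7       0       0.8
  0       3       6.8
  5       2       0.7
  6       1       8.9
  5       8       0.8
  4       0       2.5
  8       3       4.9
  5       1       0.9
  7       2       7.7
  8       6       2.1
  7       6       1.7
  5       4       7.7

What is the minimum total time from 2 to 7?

Running Dijkstra from 2:
2: 0
4: 0.7  (via 2)
5: 0.7  (via 2)
8: 1.5  (via 5)
1: 1.6  (via 5)
0: 3.2  (via 4)
6: 3.6  (via 8)
3: 3.7  (via 1)
7: 4  (via 0)
Shortest route: 2–4–0–7 = 4 s.

4 s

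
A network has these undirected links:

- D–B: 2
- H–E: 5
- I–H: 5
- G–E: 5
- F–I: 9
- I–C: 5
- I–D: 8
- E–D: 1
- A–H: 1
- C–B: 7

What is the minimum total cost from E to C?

Shortest distances from E:
E: 0
D: 1  (via E)
B: 3  (via D)
G: 5  (via E)
H: 5  (via E)
A: 6  (via H)
I: 9  (via D)
C: 10  (via B)
Shortest route: E → D → B → C = 10.

10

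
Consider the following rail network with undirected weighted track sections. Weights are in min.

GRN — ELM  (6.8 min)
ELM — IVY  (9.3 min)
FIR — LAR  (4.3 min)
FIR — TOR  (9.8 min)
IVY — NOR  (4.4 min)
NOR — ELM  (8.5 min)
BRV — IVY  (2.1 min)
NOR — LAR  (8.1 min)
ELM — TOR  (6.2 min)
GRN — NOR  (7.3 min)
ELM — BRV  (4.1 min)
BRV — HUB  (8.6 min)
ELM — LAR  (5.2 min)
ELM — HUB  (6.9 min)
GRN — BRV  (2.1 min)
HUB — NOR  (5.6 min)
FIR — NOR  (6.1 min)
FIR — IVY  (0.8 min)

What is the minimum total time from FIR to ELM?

7 min

Compare a few routes:
FIR → IVY → ELM: 0.8+9.3 = 10.1
FIR → LAR → ELM: 4.3+5.2 = 9.5
FIR → IVY → BRV → ELM: 0.8+2.1+4.1 = 7
Cheapest is FIR → IVY → BRV → ELM at 7 min.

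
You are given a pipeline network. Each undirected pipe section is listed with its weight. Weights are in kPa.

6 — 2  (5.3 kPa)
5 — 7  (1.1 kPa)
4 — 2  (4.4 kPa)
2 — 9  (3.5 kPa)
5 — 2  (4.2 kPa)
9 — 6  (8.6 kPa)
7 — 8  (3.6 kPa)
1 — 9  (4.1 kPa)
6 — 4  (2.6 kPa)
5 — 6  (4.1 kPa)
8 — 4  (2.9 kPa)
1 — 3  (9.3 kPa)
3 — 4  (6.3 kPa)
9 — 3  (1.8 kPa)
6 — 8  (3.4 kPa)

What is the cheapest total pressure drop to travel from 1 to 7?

12.9 kPa

Shortest distances from 1:
1: 0
9: 4.1  (via 1)
3: 5.9  (via 9)
2: 7.6  (via 9)
5: 11.8  (via 2)
4: 12  (via 2)
6: 12.7  (via 9)
7: 12.9  (via 5)
Shortest route: 1 → 9 → 2 → 5 → 7 = 12.9 kPa.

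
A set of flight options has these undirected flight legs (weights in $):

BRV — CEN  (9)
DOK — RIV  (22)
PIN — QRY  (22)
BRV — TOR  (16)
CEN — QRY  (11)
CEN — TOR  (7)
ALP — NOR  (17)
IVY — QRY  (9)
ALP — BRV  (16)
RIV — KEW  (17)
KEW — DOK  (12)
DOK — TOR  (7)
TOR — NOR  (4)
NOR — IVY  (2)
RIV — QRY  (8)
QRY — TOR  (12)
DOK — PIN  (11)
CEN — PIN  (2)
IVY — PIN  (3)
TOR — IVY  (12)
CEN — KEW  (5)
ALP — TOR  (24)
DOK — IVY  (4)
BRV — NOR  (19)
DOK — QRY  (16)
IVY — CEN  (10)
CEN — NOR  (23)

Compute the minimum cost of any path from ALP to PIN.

Enumerating some paths:
ALP–NOR–IVY–PIN: 17+2+3 = 22
ALP–BRV–CEN–PIN: 16+9+2 = 27
Cheapest is ALP–NOR–IVY–PIN at $22.

$22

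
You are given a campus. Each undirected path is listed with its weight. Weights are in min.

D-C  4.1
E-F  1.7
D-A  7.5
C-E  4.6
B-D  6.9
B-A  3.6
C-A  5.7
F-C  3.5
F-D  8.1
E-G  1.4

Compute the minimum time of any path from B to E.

Candidate routes:
B - D - C - E: 6.9+4.1+4.6 = 15.6
B - A - C - F - E: 3.6+5.7+3.5+1.7 = 14.5
B - A - C - E: 3.6+5.7+4.6 = 13.9
Cheapest is B - A - C - E at 13.9 min.

13.9 min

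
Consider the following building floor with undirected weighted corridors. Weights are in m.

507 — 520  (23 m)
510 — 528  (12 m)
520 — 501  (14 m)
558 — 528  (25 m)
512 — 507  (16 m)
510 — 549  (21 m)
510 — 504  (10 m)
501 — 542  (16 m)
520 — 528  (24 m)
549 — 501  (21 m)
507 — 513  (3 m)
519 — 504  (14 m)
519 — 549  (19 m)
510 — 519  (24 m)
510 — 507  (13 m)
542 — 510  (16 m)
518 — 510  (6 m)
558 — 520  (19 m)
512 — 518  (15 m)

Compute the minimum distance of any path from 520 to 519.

54 m

Settle nodes by increasing distance from 520:
520: 0
501: 14  (via 520)
558: 19  (via 520)
507: 23  (via 520)
528: 24  (via 520)
513: 26  (via 507)
542: 30  (via 501)
549: 35  (via 501)
510: 36  (via 507)
512: 39  (via 507)
518: 42  (via 510)
504: 46  (via 510)
519: 54  (via 549)
Shortest route: 520–501–549–519 = 54 m.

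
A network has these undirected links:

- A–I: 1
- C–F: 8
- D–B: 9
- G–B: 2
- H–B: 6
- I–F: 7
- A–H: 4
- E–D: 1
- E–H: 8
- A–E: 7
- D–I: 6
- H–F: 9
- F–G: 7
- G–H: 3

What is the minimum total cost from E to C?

22

Compare a few routes:
E - H - F - C: 8+9+8 = 25
E - A - I - F - C: 7+1+7+8 = 23
E - D - I - F - C: 1+6+7+8 = 22
Cheapest is E - D - I - F - C at 22.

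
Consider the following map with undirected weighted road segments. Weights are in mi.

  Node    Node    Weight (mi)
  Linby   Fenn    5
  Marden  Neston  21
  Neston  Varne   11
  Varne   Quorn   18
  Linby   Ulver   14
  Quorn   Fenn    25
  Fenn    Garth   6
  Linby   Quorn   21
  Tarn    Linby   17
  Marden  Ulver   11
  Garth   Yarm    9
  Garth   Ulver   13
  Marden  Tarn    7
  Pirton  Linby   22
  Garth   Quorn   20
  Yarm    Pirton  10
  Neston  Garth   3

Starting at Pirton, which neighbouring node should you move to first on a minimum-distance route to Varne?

Yarm

Candidate routes:
Pirton - Linby - Fenn - Garth - Neston - Varne: 22+5+6+3+11 = 47
Pirton - Yarm - Garth - Neston - Varne: 10+9+3+11 = 33
Cheapest is Pirton - Yarm - Garth - Neston - Varne at 33 mi.
So from Pirton the first move is to Yarm.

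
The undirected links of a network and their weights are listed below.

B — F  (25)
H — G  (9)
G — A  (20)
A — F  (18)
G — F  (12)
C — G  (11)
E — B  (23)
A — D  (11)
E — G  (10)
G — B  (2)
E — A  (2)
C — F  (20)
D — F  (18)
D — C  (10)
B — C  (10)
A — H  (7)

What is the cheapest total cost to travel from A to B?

14

Running Dijkstra from A:
A: 0
E: 2  (via A)
H: 7  (via A)
D: 11  (via A)
G: 12  (via E)
B: 14  (via G)
Shortest route: A → E → G → B = 14.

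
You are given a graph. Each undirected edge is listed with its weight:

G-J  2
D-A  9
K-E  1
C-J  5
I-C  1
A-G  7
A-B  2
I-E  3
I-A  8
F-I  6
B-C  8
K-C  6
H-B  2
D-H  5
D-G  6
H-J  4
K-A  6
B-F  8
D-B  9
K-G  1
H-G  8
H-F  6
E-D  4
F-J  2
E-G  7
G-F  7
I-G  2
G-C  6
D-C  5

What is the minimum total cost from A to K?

Running Dijkstra from A:
A: 0
B: 2  (via A)
H: 4  (via B)
K: 6  (via A)
Shortest route: A → K = 6.

6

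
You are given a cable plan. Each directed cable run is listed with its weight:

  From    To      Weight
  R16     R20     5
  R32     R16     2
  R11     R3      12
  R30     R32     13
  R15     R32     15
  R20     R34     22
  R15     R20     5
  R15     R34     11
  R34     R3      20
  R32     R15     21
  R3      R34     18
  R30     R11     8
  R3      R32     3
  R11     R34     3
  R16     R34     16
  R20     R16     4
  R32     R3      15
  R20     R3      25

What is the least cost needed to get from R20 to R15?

Candidate routes:
R20 - R3 - R32 - R15: 25+3+21 = 49
R20 - R16 - R34 - R3 - R32 - R15: 4+16+20+3+21 = 64
R20 - R34 - R3 - R32 - R15: 22+20+3+21 = 66
The minimum is 49 via R20 - R3 - R32 - R15.

49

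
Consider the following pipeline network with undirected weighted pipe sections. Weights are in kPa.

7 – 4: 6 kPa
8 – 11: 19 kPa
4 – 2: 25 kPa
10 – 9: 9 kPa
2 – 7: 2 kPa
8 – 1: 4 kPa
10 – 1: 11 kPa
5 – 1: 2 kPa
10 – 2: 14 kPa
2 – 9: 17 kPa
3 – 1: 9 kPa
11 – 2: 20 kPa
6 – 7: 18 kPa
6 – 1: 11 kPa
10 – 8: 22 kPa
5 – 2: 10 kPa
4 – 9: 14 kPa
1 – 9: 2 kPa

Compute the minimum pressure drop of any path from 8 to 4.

Compare a few routes:
8–1–9–4: 4+2+14 = 20
8–1–5–2–7–4: 4+2+10+2+6 = 24
8–1–9–2–7–4: 4+2+17+2+6 = 31
The minimum is 20 kPa via 8–1–9–4.

20 kPa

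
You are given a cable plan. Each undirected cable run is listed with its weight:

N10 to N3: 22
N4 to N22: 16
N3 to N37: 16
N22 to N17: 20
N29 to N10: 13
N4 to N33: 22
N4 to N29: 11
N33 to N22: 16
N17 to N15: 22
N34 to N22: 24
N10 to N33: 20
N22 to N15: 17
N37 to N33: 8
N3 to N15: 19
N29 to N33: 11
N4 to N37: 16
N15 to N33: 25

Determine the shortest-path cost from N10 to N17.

Candidate routes:
N10–N33–N22–N17: 20+16+20 = 56
N10–N29–N33–N22–N17: 13+11+16+20 = 60
N10–N29–N4–N22–N17: 13+11+16+20 = 60
Cheapest is N10–N33–N22–N17 at 56.

56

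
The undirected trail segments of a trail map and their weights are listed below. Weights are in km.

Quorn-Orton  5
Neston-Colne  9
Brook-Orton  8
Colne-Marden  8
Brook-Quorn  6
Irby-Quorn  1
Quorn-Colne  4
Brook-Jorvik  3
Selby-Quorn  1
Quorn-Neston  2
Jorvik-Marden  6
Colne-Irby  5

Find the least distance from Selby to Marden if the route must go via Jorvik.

16 km

Shortest Selby→Jorvik: Selby → Quorn → Brook → Jorvik = 10
Shortest Jorvik→Marden: Jorvik → Marden = 6
Total via Jorvik: 10 + 6 = 16 km.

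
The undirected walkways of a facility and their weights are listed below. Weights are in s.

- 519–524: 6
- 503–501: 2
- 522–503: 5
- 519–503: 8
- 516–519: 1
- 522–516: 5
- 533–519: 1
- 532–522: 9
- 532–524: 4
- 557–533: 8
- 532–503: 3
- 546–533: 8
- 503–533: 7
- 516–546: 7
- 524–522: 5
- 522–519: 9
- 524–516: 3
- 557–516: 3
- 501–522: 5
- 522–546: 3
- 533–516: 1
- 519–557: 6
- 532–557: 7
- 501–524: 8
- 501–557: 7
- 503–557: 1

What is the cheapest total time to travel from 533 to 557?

Candidate routes:
533 - 519 - 516 - 557: 1+1+3 = 5
533 - 516 - 557: 1+3 = 4
533 - 519 - 557: 1+6 = 7
The minimum is 4 s via 533 - 516 - 557.

4 s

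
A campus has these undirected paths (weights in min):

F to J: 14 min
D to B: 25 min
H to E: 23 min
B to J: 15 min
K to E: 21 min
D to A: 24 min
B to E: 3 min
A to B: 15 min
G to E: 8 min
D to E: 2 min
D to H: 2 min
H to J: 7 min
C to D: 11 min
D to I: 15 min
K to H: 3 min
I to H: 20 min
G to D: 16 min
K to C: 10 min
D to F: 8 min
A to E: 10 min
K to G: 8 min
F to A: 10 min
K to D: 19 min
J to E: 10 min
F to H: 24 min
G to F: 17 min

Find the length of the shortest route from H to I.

17 min

Compare a few routes:
H–K–G–E–D–I: 3+8+8+2+15 = 36
H–I: 20 = 20
H–D–I: 2+15 = 17
H–J–E–D–I: 7+10+2+15 = 34
Cheapest is H–D–I at 17 min.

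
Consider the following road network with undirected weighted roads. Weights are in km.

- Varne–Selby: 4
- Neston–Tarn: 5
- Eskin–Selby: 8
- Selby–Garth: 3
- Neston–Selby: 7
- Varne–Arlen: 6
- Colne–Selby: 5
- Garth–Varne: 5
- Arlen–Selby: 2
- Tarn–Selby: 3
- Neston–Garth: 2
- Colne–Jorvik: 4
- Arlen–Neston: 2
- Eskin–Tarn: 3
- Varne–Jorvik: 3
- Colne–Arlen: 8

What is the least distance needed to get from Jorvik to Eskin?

13 km

Settle nodes by increasing distance from Jorvik:
Jorvik: 0
Varne: 3  (via Jorvik)
Colne: 4  (via Jorvik)
Selby: 7  (via Varne)
Garth: 8  (via Varne)
Arlen: 9  (via Varne)
Tarn: 10  (via Selby)
Neston: 10  (via Garth)
Eskin: 13  (via Tarn)
Shortest route: Jorvik → Varne → Selby → Tarn → Eskin = 13 km.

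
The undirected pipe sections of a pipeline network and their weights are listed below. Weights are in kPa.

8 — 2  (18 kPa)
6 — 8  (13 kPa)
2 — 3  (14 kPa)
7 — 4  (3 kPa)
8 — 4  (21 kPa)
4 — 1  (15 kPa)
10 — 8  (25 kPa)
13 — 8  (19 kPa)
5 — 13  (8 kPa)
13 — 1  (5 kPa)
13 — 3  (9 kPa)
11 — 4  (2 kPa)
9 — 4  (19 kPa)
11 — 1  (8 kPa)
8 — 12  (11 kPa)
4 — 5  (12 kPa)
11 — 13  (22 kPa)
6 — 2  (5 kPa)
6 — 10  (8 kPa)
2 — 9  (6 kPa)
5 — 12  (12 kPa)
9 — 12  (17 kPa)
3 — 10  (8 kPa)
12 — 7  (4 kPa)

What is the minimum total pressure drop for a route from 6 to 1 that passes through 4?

40 kPa

Shortest 6→4: 6 → 2 → 9 → 4 = 30
Shortest 4→1: 4 → 11 → 1 = 10
Total via 4: 30 + 10 = 40 kPa.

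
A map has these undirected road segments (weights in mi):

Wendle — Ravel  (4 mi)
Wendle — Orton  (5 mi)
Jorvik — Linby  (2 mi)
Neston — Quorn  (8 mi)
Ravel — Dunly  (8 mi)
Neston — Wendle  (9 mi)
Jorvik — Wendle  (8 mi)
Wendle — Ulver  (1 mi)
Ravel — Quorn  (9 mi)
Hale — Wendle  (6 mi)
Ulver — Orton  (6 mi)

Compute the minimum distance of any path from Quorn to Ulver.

14 mi

Candidate routes:
Quorn - Ravel - Wendle - Ulver: 9+4+1 = 14
Quorn - Ravel - Wendle - Orton - Ulver: 9+4+5+6 = 24
Quorn - Neston - Wendle - Ulver: 8+9+1 = 18
Quorn - Neston - Wendle - Orton - Ulver: 8+9+5+6 = 28
The minimum is 14 mi via Quorn - Ravel - Wendle - Ulver.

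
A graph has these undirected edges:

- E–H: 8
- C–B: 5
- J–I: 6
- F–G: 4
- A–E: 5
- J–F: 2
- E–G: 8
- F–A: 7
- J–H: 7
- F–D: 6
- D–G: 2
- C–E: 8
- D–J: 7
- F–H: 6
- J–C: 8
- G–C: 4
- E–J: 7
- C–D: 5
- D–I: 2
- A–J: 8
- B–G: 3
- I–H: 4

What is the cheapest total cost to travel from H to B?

11

Compare a few routes:
H–J–F–G–B: 7+2+4+3 = 16
H–I–D–G–B: 4+2+2+3 = 11
H–F–G–B: 6+4+3 = 13
H–I–D–C–B: 4+2+5+5 = 16
The minimum is 11 via H–I–D–G–B.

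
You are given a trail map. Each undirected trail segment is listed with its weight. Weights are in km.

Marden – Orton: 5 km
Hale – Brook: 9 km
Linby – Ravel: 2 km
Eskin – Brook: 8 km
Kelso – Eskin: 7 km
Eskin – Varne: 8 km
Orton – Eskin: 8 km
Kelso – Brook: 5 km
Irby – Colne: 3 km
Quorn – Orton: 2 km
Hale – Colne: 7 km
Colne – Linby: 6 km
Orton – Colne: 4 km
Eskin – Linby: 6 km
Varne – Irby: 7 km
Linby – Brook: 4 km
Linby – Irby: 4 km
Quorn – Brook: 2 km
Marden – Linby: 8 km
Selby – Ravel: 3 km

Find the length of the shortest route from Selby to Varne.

16 km

Settle nodes by increasing distance from Selby:
Selby: 0
Ravel: 3  (via Selby)
Linby: 5  (via Ravel)
Brook: 9  (via Linby)
Irby: 9  (via Linby)
Quorn: 11  (via Brook)
Colne: 11  (via Linby)
Eskin: 11  (via Linby)
Orton: 13  (via Quorn)
Marden: 13  (via Linby)
Kelso: 14  (via Brook)
Varne: 16  (via Irby)
Shortest route: Selby → Ravel → Linby → Irby → Varne = 16 km.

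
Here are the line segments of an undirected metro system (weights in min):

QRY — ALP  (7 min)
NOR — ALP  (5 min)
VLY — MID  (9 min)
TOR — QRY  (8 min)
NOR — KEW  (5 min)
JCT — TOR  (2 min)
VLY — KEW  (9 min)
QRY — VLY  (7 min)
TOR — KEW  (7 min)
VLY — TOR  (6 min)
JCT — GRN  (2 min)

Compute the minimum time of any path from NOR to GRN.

Running Dijkstra from NOR:
NOR: 0
KEW: 5  (via NOR)
ALP: 5  (via NOR)
QRY: 12  (via ALP)
TOR: 12  (via KEW)
VLY: 14  (via KEW)
JCT: 14  (via TOR)
GRN: 16  (via JCT)
Shortest route: NOR → KEW → TOR → JCT → GRN = 16 min.

16 min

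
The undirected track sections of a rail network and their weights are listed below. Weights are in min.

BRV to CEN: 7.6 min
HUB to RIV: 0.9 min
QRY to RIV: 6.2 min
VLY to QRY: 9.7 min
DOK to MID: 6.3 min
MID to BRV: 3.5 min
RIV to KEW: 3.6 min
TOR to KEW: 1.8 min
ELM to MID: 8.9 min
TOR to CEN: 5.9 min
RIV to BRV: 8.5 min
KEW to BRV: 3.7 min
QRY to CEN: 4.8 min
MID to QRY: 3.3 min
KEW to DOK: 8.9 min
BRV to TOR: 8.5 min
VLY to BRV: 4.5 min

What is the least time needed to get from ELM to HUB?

Candidate routes:
ELM–MID–BRV–KEW–RIV–HUB: 8.9+3.5+3.7+3.6+0.9 = 20.6
ELM–MID–QRY–RIV–HUB: 8.9+3.3+6.2+0.9 = 19.3
Cheapest is ELM–MID–QRY–RIV–HUB at 19.3 min.

19.3 min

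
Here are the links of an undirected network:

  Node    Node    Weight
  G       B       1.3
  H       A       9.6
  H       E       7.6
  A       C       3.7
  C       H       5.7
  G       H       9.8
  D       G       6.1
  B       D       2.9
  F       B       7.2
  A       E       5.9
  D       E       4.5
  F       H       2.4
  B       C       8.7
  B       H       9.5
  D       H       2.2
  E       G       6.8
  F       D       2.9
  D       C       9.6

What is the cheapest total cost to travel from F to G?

Running Dijkstra from F:
F: 0
H: 2.4  (via F)
D: 2.9  (via F)
B: 5.8  (via D)
G: 7.1  (via B)
Shortest route: F–D–B–G = 7.1.

7.1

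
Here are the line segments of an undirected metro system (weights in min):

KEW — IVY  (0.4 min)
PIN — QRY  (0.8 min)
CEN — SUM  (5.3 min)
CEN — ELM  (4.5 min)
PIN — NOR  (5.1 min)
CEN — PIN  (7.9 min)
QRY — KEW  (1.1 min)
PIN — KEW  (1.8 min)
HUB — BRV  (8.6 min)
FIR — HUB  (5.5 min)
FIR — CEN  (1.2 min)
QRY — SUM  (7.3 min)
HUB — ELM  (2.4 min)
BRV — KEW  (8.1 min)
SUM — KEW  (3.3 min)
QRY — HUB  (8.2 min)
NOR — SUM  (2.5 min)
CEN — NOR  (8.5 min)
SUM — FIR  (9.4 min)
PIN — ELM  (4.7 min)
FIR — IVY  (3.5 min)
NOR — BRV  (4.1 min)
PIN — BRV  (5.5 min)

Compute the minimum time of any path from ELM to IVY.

Candidate routes:
ELM–PIN–QRY–KEW–IVY: 4.7+0.8+1.1+0.4 = 7
ELM–PIN–KEW–IVY: 4.7+1.8+0.4 = 6.9
ELM–CEN–FIR–IVY: 4.5+1.2+3.5 = 9.2
The minimum is 6.9 min via ELM–PIN–KEW–IVY.

6.9 min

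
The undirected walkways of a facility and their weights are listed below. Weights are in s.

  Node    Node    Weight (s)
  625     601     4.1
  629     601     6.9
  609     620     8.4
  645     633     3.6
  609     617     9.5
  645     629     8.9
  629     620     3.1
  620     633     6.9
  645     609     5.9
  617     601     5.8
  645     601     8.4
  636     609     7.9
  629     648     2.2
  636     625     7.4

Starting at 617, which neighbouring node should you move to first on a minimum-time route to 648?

Candidate routes:
617 → 609 → 620 → 629 → 648: 9.5+8.4+3.1+2.2 = 23.2
617 → 609 → 645 → 629 → 648: 9.5+5.9+8.9+2.2 = 26.5
617 → 601 → 645 → 629 → 648: 5.8+8.4+8.9+2.2 = 25.3
617 → 601 → 629 → 648: 5.8+6.9+2.2 = 14.9
The minimum is 14.9 s via 617 → 601 → 629 → 648.
So from 617 the first move is to 601.

601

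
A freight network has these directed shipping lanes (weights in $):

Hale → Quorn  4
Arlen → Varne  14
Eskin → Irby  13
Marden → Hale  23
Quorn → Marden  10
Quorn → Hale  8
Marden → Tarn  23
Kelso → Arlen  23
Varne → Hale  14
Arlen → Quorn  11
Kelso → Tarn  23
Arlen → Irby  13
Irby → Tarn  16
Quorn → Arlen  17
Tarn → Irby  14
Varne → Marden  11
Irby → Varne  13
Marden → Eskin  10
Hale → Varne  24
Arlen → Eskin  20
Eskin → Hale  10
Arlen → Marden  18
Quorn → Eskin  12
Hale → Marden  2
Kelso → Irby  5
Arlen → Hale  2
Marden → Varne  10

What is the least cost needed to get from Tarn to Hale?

$41

Running Dijkstra from Tarn:
Tarn: 0
Irby: 14  (via Tarn)
Varne: 27  (via Irby)
Marden: 38  (via Varne)
Hale: 41  (via Varne)
Shortest route: Tarn → Irby → Varne → Hale = $41.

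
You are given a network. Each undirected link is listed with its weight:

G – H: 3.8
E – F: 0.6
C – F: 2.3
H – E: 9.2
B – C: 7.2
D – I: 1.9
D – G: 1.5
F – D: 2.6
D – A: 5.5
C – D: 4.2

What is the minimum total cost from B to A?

Settle nodes by increasing distance from B:
B: 0
C: 7.2  (via B)
F: 9.5  (via C)
E: 10.1  (via F)
D: 11.4  (via C)
G: 12.9  (via D)
I: 13.3  (via D)
H: 16.7  (via G)
A: 16.9  (via D)
Shortest route: B–C–D–A = 16.9.

16.9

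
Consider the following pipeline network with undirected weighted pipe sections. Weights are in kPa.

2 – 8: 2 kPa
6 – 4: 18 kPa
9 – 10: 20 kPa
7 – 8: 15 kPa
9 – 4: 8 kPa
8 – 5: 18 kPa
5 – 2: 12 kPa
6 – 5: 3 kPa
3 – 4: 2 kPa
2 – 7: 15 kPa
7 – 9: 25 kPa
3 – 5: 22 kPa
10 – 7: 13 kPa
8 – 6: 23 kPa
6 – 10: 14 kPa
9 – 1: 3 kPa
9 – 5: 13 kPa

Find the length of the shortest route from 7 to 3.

35 kPa

Compare a few routes:
7 - 9 - 4 - 3: 25+8+2 = 35
7 - 10 - 9 - 4 - 3: 13+20+8+2 = 43
The minimum is 35 kPa via 7 - 9 - 4 - 3.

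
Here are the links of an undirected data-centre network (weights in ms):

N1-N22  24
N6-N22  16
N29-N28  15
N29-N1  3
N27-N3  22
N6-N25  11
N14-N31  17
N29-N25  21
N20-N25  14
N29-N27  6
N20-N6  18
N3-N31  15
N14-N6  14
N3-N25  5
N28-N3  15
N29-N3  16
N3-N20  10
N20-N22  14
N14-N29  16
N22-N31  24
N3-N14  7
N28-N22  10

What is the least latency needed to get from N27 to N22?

Shortest distances from N27:
N27: 0
N29: 6  (via N27)
N1: 9  (via N29)
N28: 21  (via N29)
N14: 22  (via N29)
N3: 22  (via N27)
N25: 27  (via N29)
N22: 31  (via N28)
Shortest route: N27 → N29 → N28 → N22 = 31 ms.

31 ms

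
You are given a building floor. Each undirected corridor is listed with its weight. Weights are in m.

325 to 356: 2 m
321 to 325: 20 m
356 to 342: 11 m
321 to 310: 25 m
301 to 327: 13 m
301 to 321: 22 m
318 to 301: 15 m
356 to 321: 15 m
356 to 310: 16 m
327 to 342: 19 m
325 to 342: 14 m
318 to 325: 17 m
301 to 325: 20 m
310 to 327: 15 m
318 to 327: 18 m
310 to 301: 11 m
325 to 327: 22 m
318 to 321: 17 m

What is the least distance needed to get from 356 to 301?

22 m

Shortest distances from 356:
356: 0
325: 2  (via 356)
342: 11  (via 356)
321: 15  (via 356)
310: 16  (via 356)
318: 19  (via 325)
301: 22  (via 325)
Shortest route: 356 → 325 → 301 = 22 m.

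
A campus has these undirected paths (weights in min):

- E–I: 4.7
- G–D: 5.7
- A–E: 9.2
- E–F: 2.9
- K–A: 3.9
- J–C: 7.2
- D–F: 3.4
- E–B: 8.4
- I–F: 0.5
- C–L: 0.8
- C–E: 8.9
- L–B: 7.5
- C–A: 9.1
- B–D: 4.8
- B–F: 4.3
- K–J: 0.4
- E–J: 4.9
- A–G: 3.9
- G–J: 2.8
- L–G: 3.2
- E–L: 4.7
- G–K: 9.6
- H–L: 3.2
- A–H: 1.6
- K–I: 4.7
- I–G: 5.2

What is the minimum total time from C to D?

9.7 min

Compare a few routes:
C → L → G → I → F → D: 0.8+3.2+5.2+0.5+3.4 = 13.1
C → L → E → F → D: 0.8+4.7+2.9+3.4 = 11.8
C → L → G → D: 0.8+3.2+5.7 = 9.7
Cheapest is C → L → G → D at 9.7 min.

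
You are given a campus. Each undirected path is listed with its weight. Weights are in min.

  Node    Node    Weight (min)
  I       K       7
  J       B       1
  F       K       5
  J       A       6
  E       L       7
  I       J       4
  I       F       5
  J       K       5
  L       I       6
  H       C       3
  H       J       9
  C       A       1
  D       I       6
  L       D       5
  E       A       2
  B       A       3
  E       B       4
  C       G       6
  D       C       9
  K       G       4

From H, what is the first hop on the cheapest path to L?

C

Candidate routes:
H → C → D → L: 3+9+5 = 17
H → C → A → E → L: 3+1+2+7 = 13
The minimum is 13 min via H → C → A → E → L.
So from H the first move is to C.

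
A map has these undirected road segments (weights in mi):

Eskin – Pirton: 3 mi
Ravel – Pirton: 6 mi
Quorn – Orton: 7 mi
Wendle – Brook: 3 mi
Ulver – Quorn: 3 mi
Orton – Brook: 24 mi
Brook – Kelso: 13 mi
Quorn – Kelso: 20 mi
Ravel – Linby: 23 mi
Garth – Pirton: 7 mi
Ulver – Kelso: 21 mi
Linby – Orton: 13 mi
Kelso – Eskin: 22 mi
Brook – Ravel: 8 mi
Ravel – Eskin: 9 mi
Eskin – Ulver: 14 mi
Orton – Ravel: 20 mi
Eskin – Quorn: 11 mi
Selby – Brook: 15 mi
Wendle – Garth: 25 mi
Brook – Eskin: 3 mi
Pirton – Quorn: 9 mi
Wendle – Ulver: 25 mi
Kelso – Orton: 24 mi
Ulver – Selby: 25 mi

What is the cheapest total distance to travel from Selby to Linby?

Running Dijkstra from Selby:
Selby: 0
Brook: 15  (via Selby)
Wendle: 18  (via Brook)
Eskin: 18  (via Brook)
Pirton: 21  (via Eskin)
Ravel: 23  (via Brook)
Ulver: 25  (via Selby)
Garth: 28  (via Pirton)
Kelso: 28  (via Brook)
Quorn: 28  (via Ulver)
Orton: 35  (via Quorn)
Linby: 46  (via Ravel)
Shortest route: Selby → Brook → Ravel → Linby = 46 mi.

46 mi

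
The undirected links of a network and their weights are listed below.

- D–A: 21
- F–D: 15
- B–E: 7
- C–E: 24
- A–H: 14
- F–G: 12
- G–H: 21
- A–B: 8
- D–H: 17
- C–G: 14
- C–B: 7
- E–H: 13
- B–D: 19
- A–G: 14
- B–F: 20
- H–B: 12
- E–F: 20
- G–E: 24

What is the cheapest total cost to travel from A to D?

21

Running Dijkstra from A:
A: 0
B: 8  (via A)
G: 14  (via A)
H: 14  (via A)
C: 15  (via B)
E: 15  (via B)
D: 21  (via A)
Shortest route: A–D = 21.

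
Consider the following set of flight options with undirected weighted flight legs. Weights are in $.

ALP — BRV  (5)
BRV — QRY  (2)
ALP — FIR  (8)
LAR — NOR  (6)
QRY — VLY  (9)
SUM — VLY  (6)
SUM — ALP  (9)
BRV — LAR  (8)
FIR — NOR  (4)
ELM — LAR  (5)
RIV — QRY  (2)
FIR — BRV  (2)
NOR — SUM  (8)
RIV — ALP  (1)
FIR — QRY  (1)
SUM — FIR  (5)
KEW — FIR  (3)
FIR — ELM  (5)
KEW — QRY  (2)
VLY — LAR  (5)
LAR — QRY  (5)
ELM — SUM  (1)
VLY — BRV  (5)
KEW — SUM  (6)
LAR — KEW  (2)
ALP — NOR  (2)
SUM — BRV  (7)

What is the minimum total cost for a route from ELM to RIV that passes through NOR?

Shortest ELM→NOR: ELM → SUM → NOR = 9
Shortest NOR→RIV: NOR → ALP → RIV = 3
Total via NOR: 9 + 3 = $12.

$12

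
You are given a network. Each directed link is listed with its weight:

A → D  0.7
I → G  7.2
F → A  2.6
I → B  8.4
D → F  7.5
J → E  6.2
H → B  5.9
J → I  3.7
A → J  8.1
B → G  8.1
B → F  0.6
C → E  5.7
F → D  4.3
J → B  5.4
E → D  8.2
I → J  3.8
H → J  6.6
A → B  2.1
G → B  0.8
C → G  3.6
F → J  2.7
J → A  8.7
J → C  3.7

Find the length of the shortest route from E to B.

Running Dijkstra from E:
E: 0
D: 8.2  (via E)
F: 15.7  (via D)
A: 18.3  (via F)
J: 18.4  (via F)
B: 20.4  (via A)
Shortest route: E → D → F → A → B = 20.4.

20.4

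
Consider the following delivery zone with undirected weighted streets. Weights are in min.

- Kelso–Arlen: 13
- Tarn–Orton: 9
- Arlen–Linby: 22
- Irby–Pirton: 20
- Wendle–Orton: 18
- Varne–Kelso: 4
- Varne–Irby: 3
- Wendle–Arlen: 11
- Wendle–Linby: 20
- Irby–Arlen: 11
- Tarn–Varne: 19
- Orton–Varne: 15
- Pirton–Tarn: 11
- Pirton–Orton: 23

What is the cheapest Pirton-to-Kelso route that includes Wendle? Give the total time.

Best Pirton to Wendle: Pirton–Tarn–Orton–Wendle costing 38
Best Wendle to Kelso: Wendle–Arlen–Kelso costing 24
Total via Wendle: 38 + 24 = 62 min.

62 min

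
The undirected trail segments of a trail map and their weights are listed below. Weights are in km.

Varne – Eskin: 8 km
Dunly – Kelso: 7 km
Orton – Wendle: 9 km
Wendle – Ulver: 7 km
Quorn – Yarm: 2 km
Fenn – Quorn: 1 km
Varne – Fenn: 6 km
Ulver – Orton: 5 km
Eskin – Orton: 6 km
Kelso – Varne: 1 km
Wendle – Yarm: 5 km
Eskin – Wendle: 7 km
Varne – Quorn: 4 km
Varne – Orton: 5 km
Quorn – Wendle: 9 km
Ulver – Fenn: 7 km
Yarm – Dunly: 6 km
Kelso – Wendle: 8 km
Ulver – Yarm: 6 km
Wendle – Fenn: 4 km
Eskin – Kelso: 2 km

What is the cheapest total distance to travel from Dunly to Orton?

13 km

Settle nodes by increasing distance from Dunly:
Dunly: 0
Yarm: 6  (via Dunly)
Kelso: 7  (via Dunly)
Quorn: 8  (via Yarm)
Varne: 8  (via Kelso)
Fenn: 9  (via Quorn)
Eskin: 9  (via Kelso)
Wendle: 11  (via Yarm)
Ulver: 12  (via Yarm)
Orton: 13  (via Varne)
Shortest route: Dunly → Kelso → Varne → Orton = 13 km.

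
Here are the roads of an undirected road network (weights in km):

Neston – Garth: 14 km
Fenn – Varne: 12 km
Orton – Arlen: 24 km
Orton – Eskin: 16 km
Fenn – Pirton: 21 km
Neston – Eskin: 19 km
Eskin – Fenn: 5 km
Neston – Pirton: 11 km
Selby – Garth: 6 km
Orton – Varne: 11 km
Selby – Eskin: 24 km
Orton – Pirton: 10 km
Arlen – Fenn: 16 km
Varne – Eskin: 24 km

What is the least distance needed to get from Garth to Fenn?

35 km

Running Dijkstra from Garth:
Garth: 0
Selby: 6  (via Garth)
Neston: 14  (via Garth)
Pirton: 25  (via Neston)
Eskin: 30  (via Selby)
Fenn: 35  (via Eskin)
Shortest route: Garth–Selby–Eskin–Fenn = 35 km.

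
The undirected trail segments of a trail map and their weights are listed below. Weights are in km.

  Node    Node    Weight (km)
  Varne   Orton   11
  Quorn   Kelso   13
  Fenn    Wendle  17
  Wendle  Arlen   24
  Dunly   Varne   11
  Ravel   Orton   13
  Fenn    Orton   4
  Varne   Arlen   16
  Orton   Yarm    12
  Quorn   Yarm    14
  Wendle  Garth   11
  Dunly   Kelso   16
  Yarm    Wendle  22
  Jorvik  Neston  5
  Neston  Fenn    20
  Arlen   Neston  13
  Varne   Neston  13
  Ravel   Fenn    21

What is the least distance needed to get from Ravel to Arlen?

Shortest distances from Ravel:
Ravel: 0
Orton: 13  (via Ravel)
Fenn: 17  (via Orton)
Varne: 24  (via Orton)
Yarm: 25  (via Orton)
Wendle: 34  (via Fenn)
Dunly: 35  (via Varne)
Neston: 37  (via Fenn)
Quorn: 39  (via Yarm)
Arlen: 40  (via Varne)
Shortest route: Ravel–Orton–Varne–Arlen = 40 km.

40 km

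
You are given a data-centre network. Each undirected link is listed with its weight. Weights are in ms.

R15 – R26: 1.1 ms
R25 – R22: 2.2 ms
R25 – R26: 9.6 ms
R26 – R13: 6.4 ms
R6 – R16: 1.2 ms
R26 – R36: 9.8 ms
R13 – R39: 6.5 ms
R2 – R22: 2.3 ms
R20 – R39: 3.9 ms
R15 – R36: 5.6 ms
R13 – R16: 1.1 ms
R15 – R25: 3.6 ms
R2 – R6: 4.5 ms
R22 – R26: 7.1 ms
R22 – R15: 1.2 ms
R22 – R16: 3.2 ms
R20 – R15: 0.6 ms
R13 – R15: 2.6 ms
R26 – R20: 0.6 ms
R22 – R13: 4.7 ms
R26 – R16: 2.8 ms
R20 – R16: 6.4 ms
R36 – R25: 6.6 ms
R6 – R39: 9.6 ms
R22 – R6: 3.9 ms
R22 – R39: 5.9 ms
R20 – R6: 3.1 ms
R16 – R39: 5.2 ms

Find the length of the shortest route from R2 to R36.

9.1 ms

Compare a few routes:
R2–R22–R25–R36: 2.3+2.2+6.6 = 11.1
R2–R22–R15–R25–R36: 2.3+1.2+3.6+6.6 = 13.7
R2–R22–R15–R36: 2.3+1.2+5.6 = 9.1
The minimum is 9.1 ms via R2–R22–R15–R36.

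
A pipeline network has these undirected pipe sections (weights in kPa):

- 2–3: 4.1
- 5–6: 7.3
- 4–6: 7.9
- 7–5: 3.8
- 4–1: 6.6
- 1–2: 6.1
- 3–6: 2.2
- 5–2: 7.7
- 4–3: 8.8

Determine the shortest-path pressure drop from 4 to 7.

Compare a few routes:
4 → 6 → 5 → 7: 7.9+7.3+3.8 = 19
4 → 3 → 6 → 5 → 7: 8.8+2.2+7.3+3.8 = 22.1
Cheapest is 4 → 6 → 5 → 7 at 19 kPa.

19 kPa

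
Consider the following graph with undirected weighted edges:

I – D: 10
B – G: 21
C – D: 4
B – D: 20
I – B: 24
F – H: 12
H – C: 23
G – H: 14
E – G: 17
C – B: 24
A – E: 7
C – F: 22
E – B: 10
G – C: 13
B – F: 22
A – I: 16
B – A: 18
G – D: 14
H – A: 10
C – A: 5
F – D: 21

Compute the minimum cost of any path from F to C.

22

Enumerating some paths:
F → H → A → C: 12+10+5 = 27
F → C: 22 = 22
F → D → C: 21+4 = 25
The minimum is 22 via F → C.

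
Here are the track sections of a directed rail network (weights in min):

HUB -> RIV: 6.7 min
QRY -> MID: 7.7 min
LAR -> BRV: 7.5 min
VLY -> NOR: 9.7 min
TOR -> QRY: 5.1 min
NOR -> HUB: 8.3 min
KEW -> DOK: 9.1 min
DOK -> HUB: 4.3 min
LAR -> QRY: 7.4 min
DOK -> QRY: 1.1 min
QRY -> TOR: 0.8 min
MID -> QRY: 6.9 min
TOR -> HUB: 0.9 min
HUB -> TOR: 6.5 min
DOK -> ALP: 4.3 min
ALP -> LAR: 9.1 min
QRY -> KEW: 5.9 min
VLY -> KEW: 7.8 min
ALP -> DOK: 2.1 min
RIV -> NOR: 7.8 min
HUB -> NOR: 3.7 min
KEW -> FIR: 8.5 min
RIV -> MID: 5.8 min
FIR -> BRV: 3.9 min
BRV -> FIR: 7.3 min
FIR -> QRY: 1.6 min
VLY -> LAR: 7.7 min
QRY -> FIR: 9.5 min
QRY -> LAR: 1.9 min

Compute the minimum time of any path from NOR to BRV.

Shortest distances from NOR:
NOR: 0
HUB: 8.3  (via NOR)
TOR: 14.8  (via HUB)
RIV: 15  (via HUB)
QRY: 19.9  (via TOR)
MID: 20.8  (via RIV)
LAR: 21.8  (via QRY)
KEW: 25.8  (via QRY)
BRV: 29.3  (via LAR)
Shortest route: NOR–HUB–TOR–QRY–LAR–BRV = 29.3 min.

29.3 min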